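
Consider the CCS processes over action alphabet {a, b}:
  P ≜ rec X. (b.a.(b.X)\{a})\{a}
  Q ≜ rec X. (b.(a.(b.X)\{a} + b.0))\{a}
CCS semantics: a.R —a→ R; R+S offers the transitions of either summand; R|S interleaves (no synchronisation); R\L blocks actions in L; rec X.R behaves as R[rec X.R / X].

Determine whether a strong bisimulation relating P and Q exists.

Reachable graph of P (2 states):
  m0 = rec X. (b.a.(b.X)\{a})\{a} :: ··b··> m1
  m1 = (a.(b.(rec X. (b.a.(b.X)\{a})\{a}))\{a})\{a} :: (no moves)
Reachable graph of Q (3 states):
  n0 = rec X. (b.(a.(b.X)\{a} + b.0))\{a} :: ··b··> n1
  n1 = (a.(b.(rec X. (b.(a.(b.X)\{a} + b.0))\{a}))\{a} + b.0)\{a} :: ··b··> n2
  n2 = 0\{a} :: (no moves)
Coarsest stable partition (strong bisimilarity classes):
  B0 = {m0, n1}
  B1 = {m1, n2}
  B2 = {n0}
m0 ∈ B0, n0 ∈ B2 → different blocks

not bisimilar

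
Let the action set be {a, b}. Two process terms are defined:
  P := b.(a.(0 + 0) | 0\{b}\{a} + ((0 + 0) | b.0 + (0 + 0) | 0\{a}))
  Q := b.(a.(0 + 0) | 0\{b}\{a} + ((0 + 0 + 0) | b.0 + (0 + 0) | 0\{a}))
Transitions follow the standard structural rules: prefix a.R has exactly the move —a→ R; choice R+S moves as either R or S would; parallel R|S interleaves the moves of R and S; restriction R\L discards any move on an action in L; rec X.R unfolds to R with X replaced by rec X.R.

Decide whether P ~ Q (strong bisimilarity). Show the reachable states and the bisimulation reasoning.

Reachable graph of P (4 states):
  u0 = b.(a.(0 + 0) | 0\{b}\{a} + ((0 + 0) | b.0 + (0 + 0) | 0\{a})) :: —b→ u1
  u1 = a.(0 + 0) | 0\{b}\{a} + ((0 + 0) | b.0 + (0 + 0) | 0\{a}) :: —a→ u2, —b→ u3
  u2 = (0 + 0) | 0\{b}\{a} :: (no moves)
  u3 = (0 + 0) | 0 :: (no moves)
Reachable graph of Q (4 states):
  v0 = b.(a.(0 + 0) | 0\{b}\{a} + ((0 + 0 + 0) | b.0 + (0 + 0) | 0\{a})) :: —b→ v1
  v1 = a.(0 + 0) | 0\{b}\{a} + ((0 + 0 + 0) | b.0 + (0 + 0) | 0\{a}) :: —a→ v2, —b→ v3
  v2 = (0 + 0) | 0\{b}\{a} :: (no moves)
  v3 = (0 + 0 + 0) | 0 :: (no moves)
Bisimilarity quotient blocks:
  B0 = {u0, v0}
  B1 = {u1, v1}
  B2 = {u2, u3, v2, v3}
u0 ∈ B0, v0 ∈ B0 → same block

P ~ Q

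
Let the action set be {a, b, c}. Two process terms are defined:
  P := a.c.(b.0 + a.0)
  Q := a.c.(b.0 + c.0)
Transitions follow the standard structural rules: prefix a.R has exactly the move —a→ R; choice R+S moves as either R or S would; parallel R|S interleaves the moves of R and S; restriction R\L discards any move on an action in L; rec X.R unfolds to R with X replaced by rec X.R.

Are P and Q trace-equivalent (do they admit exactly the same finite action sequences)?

traces(P) ≠ traces(Q) — witness ⟨aca⟩

Reachable graph of P (4 states):
  s0 = a.c.(b.0 + a.0) :: ··a··> s1
  s1 = c.(b.0 + a.0) :: ··c··> s2
  s2 = b.0 + a.0 :: ··a··> s3, ··b··> s3
  s3 = 0 :: ∅
Reachable graph of Q (4 states):
  t0 = a.c.(b.0 + c.0) :: ··a··> t1
  t1 = c.(b.0 + c.0) :: ··c··> t2
  t2 = b.0 + c.0 :: ··b··> t3, ··c··> t3
  t3 = 0 :: ∅
Trace ⟨aca⟩ through P, begin at {s0}:
  after a @ step 1: {s1}
  after c @ step 2: {s2}
  after a @ step 3: {s3}
  P completes σ.
Trace ⟨aca⟩ through Q, begin at {t0}:
  after a @ step 1: {t1}
  after c @ step 2: {t2}
  after a @ step 3: ∅ (Q stuck)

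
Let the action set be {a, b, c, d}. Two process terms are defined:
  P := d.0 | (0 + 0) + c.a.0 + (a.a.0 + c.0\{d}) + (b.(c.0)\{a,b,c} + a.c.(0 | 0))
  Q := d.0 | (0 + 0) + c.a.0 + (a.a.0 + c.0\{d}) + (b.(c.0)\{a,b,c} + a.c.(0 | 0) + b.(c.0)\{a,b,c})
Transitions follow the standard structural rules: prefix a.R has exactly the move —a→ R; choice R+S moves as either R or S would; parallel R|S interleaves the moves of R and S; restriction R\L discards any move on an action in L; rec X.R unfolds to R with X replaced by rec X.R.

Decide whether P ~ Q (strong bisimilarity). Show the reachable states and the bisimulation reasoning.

bisimilar

P's transition system — 8 states:
  m0 = d.0 | (0 + 0) + c.a.0 + (a.a.0 + c.0\{d}) + (b.(c.0)\{a,b,c} + a.c.(0 | 0)) → ··a··> m1, ··a··> m2, ··b··> m3, ··c··> m1, ··c··> m4, ··d··> m5
  m1 = a.0 → ··a··> m6
  m2 = c.(0 | 0) → ··c··> m7
  m3 = (c.0)\{a,b,c} → deadlocked
  m4 = 0\{d} → deadlocked
  m5 = 0 | (0 + 0) → deadlocked
  m6 = 0 → deadlocked
  m7 = 0 | 0 → deadlocked
Q's transition system — 8 states:
  n0 = d.0 | (0 + 0) + c.a.0 + (a.a.0 + c.0\{d}) + (b.(c.0)\{a,b,c} + a.c.(0 | 0) + b.(c.0)\{a,b,c}) → ··a··> n1, ··a··> n2, ··b··> n3, ··c··> n1, ··c··> n4, ··d··> n5
  n1 = a.0 → ··a··> n6
  n2 = c.(0 | 0) → ··c··> n7
  n3 = (c.0)\{a,b,c} → deadlocked
  n4 = 0\{d} → deadlocked
  n5 = 0 | (0 + 0) → deadlocked
  n6 = 0 → deadlocked
  n7 = 0 | 0 → deadlocked
Partition-refinement fixed point:
  B0 = {m0, n0}
  B1 = {m2, n2}
  B2 = {m3, m4, m5, m6, m7, n3, n4, n5, n6, n7}
  B3 = {m1, n1}
m0 ∈ B0, n0 ∈ B0 → same block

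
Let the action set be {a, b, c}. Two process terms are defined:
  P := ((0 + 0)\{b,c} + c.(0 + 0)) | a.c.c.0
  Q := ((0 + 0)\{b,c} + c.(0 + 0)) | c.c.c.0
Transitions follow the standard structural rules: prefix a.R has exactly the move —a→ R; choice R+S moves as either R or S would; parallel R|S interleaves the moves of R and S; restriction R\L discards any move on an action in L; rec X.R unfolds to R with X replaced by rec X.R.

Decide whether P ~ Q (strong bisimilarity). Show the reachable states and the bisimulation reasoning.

Reachable graph of P (8 states):
  u0 = ((0 + 0)\{b,c} + c.(0 + 0)) | a.c.c.0 | --a--▸ u1, --c--▸ u2
  u1 = ((0 + 0)\{b,c} + c.(0 + 0)) | c.c.0 | --c--▸ u3, --c--▸ u4
  u2 = (0 + 0) | a.c.c.0 | --a--▸ u4
  u3 = ((0 + 0)\{b,c} + c.(0 + 0)) | c.0 | --c--▸ u5, --c--▸ u6
  u4 = (0 + 0) | c.c.0 | --c--▸ u6
  u5 = ((0 + 0)\{b,c} + c.(0 + 0)) | 0 | --c--▸ u7
  u6 = (0 + 0) | c.0 | --c--▸ u7
  u7 = (0 + 0) | 0 | deadlocked
Reachable graph of Q (8 states):
  v0 = ((0 + 0)\{b,c} + c.(0 + 0)) | c.c.c.0 | --c--▸ v1, --c--▸ v2
  v1 = ((0 + 0)\{b,c} + c.(0 + 0)) | c.c.0 | --c--▸ v3, --c--▸ v4
  v2 = (0 + 0) | c.c.c.0 | --c--▸ v4
  v3 = ((0 + 0)\{b,c} + c.(0 + 0)) | c.0 | --c--▸ v5, --c--▸ v6
  v4 = (0 + 0) | c.c.0 | --c--▸ v6
  v5 = ((0 + 0)\{b,c} + c.(0 + 0)) | 0 | --c--▸ v7
  v6 = (0 + 0) | c.0 | --c--▸ v7
  v7 = (0 + 0) | 0 | deadlocked
Partition-refinement fixed point:
  B0 = {u0}
  B1 = {u2}
  B2 = {u3, u4, v3, v4}
  B3 = {u5, u6, v5, v6}
  B4 = {u7, v7}
  B5 = {u1, v1, v2}
  B6 = {v0}
u0 ∈ B0, v0 ∈ B6 → different blocks

not bisimilar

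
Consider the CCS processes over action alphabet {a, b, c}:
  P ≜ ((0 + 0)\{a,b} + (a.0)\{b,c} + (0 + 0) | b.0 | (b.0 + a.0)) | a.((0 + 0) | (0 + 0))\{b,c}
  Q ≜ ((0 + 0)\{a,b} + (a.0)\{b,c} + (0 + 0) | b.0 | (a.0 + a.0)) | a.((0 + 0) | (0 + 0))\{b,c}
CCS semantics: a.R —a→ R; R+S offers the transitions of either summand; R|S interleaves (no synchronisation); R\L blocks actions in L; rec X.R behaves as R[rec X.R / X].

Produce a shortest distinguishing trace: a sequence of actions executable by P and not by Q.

LTS(P): 10 reachable states
  u0 = ((0 + 0)\{a,b} + (a.0)\{b,c} + (0 + 0) | b.0 | (b.0 + a.0)) | a.((0 + 0) | (0 + 0))\{b,c} | =a=> u1, =a=> u2, =a=> u3, =b=> u2, =b=> u4
  u1 = ((0 + 0)\{a,b} + (a.0)\{b,c} + (0 + 0) | b.0 | (b.0 + a.0)) | ((0 + 0) | (0 + 0))\{b,c} | =a=> u5, =a=> u6, =b=> u5, =b=> u7
  u2 = (0 + 0) | b.0 | 0 | a.((0 + 0) | (0 + 0))\{b,c} | =a=> u5, =b=> u8
  u3 = 0\{b,c} | a.((0 + 0) | (0 + 0))\{b,c} | =a=> u6
  u4 = (0 + 0) | 0 | (b.0 + a.0) | a.((0 + 0) | (0 + 0))\{b,c} | =a=> u7, =a=> u8, =b=> u8
  u5 = (0 + 0) | b.0 | 0 | ((0 + 0) | (0 + 0))\{b,c} | =b=> u9
  u6 = 0\{b,c} | ((0 + 0) | (0 + 0))\{b,c} | (no moves)
  u7 = (0 + 0) | 0 | (b.0 + a.0) | ((0 + 0) | (0 + 0))\{b,c} | =a=> u9, =b=> u9
  u8 = (0 + 0) | 0 | 0 | a.((0 + 0) | (0 + 0))\{b,c} | =a=> u9
  u9 = (0 + 0) | 0 | 0 | ((0 + 0) | (0 + 0))\{b,c} | (no moves)
LTS(Q): 10 reachable states
  v0 = ((0 + 0)\{a,b} + (a.0)\{b,c} + (0 + 0) | b.0 | (a.0 + a.0)) | a.((0 + 0) | (0 + 0))\{b,c} | =a=> v1, =a=> v2, =a=> v3, =b=> v4
  v1 = ((0 + 0)\{a,b} + (a.0)\{b,c} + (0 + 0) | b.0 | (a.0 + a.0)) | ((0 + 0) | (0 + 0))\{b,c} | =a=> v5, =a=> v6, =b=> v7
  v2 = (0 + 0) | b.0 | 0 | a.((0 + 0) | (0 + 0))\{b,c} | =a=> v5, =b=> v8
  v3 = 0\{b,c} | a.((0 + 0) | (0 + 0))\{b,c} | =a=> v6
  v4 = (0 + 0) | 0 | (a.0 + a.0) | a.((0 + 0) | (0 + 0))\{b,c} | =a=> v7, =a=> v8
  v5 = (0 + 0) | b.0 | 0 | ((0 + 0) | (0 + 0))\{b,c} | =b=> v9
  v6 = 0\{b,c} | ((0 + 0) | (0 + 0))\{b,c} | (no moves)
  v7 = (0 + 0) | 0 | (a.0 + a.0) | ((0 + 0) | (0 + 0))\{b,c} | =a=> v9
  v8 = (0 + 0) | 0 | 0 | a.((0 + 0) | (0 + 0))\{b,c} | =a=> v9
  v9 = (0 + 0) | 0 | 0 | ((0 + 0) | (0 + 0))\{b,c} | (no moves)
Executing bb from P (initial set {u0}):
  step 1 (b): {u2, u4}
  step 2 (b): {u8}
  P completes σ.
Executing bb from Q (initial set {v0}):
  step 1 (b): {v4}
  step 2 (b): ∅ (Q stuck)

bb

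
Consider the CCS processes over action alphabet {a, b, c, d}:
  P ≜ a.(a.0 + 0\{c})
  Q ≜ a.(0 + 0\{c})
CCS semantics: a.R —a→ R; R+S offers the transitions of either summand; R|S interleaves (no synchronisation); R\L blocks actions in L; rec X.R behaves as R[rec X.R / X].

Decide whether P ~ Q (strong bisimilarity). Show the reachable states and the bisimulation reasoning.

Reachable graph of P (3 states):
  u0 = a.(a.0 + 0\{c}) → ··a··> u1
  u1 = a.0 + 0\{c} → ··a··> u2
  u2 = 0 → deadlocked
Reachable graph of Q (2 states):
  v0 = a.(0 + 0\{c}) → ··a··> v1
  v1 = 0 + 0\{c} → deadlocked
Coarsest stable partition (strong bisimilarity classes):
  B0 = {u0}
  B1 = {u1, v0}
  B2 = {u2, v1}
u0 ∈ B0, v0 ∈ B1 → different blocks

NO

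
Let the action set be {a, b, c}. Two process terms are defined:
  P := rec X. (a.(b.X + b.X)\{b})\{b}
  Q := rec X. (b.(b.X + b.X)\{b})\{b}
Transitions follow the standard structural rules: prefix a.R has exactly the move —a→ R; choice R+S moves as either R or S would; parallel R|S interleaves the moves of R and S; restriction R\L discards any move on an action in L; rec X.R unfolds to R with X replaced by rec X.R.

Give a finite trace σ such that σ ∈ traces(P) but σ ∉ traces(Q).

a

LTS(P): 2 reachable states
  s0 = rec X. (a.(b.X + b.X)\{b})\{b} → =a=> s1
  s1 = (b.(rec X. (a.(b.X + b.X)\{b})\{b}) + b.(rec X. (a.(b.X + b.X)\{b})\{b}))\{b}\{b} → deadlocked
LTS(Q): 1 reachable states
  t0 = rec X. (b.(b.X + b.X)\{b})\{b} → deadlocked
Run σ = ⟨a⟩ on P: start {s0}
  after a @ step 1: {s1}
  — P admits the full trace.
Run σ = ⟨a⟩ on Q: start {t0}
  after a @ step 1: ∅  — Q cannot continue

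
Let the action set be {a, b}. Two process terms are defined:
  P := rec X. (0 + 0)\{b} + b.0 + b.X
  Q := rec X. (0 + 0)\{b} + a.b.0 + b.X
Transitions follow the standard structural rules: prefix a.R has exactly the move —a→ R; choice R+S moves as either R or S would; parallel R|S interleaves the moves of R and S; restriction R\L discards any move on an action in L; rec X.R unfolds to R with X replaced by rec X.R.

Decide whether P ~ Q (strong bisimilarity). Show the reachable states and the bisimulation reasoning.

NO

Reachable graph of P (2 states):
  s0 = rec X. (0 + 0)\{b} + b.0 + b.X | —b→ s0, —b→ s1
  s1 = 0 | stopped
Reachable graph of Q (3 states):
  t0 = rec X. (0 + 0)\{b} + a.b.0 + b.X | —a→ t1, —b→ t0
  t1 = b.0 | —b→ t2
  t2 = 0 | stopped
Coarsest stable partition (strong bisimilarity classes):
  B0 = {s0}
  B1 = {s1, t2}
  B2 = {t0}
  B3 = {t1}
s0 ∈ B0, t0 ∈ B2 → different blocks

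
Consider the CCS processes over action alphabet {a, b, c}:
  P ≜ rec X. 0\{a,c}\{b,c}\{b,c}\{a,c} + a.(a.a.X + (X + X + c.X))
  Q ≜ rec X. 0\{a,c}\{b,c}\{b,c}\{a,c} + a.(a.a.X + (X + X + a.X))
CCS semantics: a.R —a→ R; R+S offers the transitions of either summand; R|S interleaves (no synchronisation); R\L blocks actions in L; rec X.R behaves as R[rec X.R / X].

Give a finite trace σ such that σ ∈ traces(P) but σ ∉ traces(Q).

ac

LTS(P): 3 reachable states
  s0 = rec X. 0\{a,c}\{b,c}\{b,c}\{a,c} + a.(a.a.X + (X + X + c.X)) → --a--▸ s1
  s1 = a.a.(rec X. 0\{a,c}\{b,c}\{b,c}\{a,c} + a.(a.a.X + (X + X + c.X))) + ((rec X. 0\{a,c}\{b,c}\{b,c}\{a,c} + a.(a.a.X + (X + X + c.X))) + (rec X. 0\{a,c}\{b,c}\{b,c}\{a,c} + a.(a.a.X + (X + X + c.X))) + c.(rec X. 0\{a,c}\{b,c}\{b,c}\{a,c} + a.(a.a.X + (X + X + c.X)))) → --a--▸ s1, --a--▸ s2, --c--▸ s0
  s2 = a.(rec X. 0\{a,c}\{b,c}\{b,c}\{a,c} + a.(a.a.X + (X + X + c.X))) → --a--▸ s0
LTS(Q): 3 reachable states
  t0 = rec X. 0\{a,c}\{b,c}\{b,c}\{a,c} + a.(a.a.X + (X + X + a.X)) → --a--▸ t1
  t1 = a.a.(rec X. 0\{a,c}\{b,c}\{b,c}\{a,c} + a.(a.a.X + (X + X + a.X))) + ((rec X. 0\{a,c}\{b,c}\{b,c}\{a,c} + a.(a.a.X + (X + X + a.X))) + (rec X. 0\{a,c}\{b,c}\{b,c}\{a,c} + a.(a.a.X + (X + X + a.X))) + a.(rec X. 0\{a,c}\{b,c}\{b,c}\{a,c} + a.(a.a.X + (X + X + a.X)))) → --a--▸ t0, --a--▸ t1, --a--▸ t2
  t2 = a.(rec X. 0\{a,c}\{b,c}\{b,c}\{a,c} + a.(a.a.X + (X + X + a.X))) → --a--▸ t0
Executing ac from P (initial set {s0}):
  [1] a ⇒ {s1}
  [2] c ⇒ {s0}
  P completes σ.
Executing ac from Q (initial set {t0}):
  [1] a ⇒ {t1}
  [2] c ⇒ ∅ (Q stuck)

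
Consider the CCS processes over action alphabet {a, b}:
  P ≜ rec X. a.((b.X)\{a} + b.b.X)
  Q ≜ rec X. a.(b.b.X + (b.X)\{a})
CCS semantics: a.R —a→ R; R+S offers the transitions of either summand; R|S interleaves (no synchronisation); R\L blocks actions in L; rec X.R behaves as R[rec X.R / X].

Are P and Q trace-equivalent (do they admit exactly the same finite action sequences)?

YES

LTS(P): 4 reachable states
  p0 = rec X. a.((b.X)\{a} + b.b.X) :: —a→ p1
  p1 = (b.(rec X. a.((b.X)\{a} + b.b.X)))\{a} + b.b.(rec X. a.((b.X)\{a} + b.b.X)) :: —b→ p2, —b→ p3
  p2 = (rec X. a.((b.X)\{a} + b.b.X))\{a} :: deadlocked
  p3 = b.(rec X. a.((b.X)\{a} + b.b.X)) :: —b→ p0
LTS(Q): 4 reachable states
  q0 = rec X. a.(b.b.X + (b.X)\{a}) :: —a→ q1
  q1 = b.b.(rec X. a.(b.b.X + (b.X)\{a})) + (b.(rec X. a.(b.b.X + (b.X)\{a})))\{a} :: —b→ q2, —b→ q3
  q2 = (rec X. a.(b.b.X + (b.X)\{a}))\{a} :: deadlocked
  q3 = b.(rec X. a.(b.b.X + (b.X)\{a})) :: —b→ q0
Coarsest stable partition (strong bisimilarity classes):
  B0 = {p0, q0}
  B1 = {p1, q1}
  B2 = {p3, q3}
  B3 = {p2, q2}
p0 ∈ B0, q0 ∈ B0 → same block
Bisimilar ⇒ trace-equivalent.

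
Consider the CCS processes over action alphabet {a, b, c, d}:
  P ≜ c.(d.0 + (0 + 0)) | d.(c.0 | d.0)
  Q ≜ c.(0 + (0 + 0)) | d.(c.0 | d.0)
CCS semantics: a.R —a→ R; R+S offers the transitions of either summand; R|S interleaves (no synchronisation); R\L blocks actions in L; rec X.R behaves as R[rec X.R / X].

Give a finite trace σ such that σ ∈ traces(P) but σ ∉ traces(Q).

LTS(P): 15 reachable states
  s0 = c.(d.0 + (0 + 0)) | d.(c.0 | d.0) → ··c··> s1, ··d··> s2
  s1 = (d.0 + (0 + 0)) | d.(c.0 | d.0) → ··d··> s3, ··d··> s4
  s2 = c.(d.0 + (0 + 0)) | (c.0 | d.0) → ··c··> s3, ··c··> s5, ··d··> s6
  s3 = (d.0 + (0 + 0)) | (c.0 | d.0) → ··c··> s7, ··d··> s8, ··d··> s9
  s4 = 0 | d.(c.0 | d.0) → ··d··> s9
  s5 = c.(d.0 + (0 + 0)) | (0 | d.0) → ··c··> s7, ··d··> s10
  s6 = c.(d.0 + (0 + 0)) | (c.0 | 0) → ··c··> s10, ··c··> s8
  s7 = (d.0 + (0 + 0)) | (0 | d.0) → ··d··> s11, ··d··> s12
  s8 = (d.0 + (0 + 0)) | (c.0 | 0) → ··c··> s11, ··d··> s13
  s9 = 0 | (c.0 | d.0) → ··c··> s12, ··d··> s13
  s10 = c.(d.0 + (0 + 0)) | (0 | 0) → ··c··> s11
  s11 = (d.0 + (0 + 0)) | (0 | 0) → ··d··> s14
  s12 = 0 | (0 | d.0) → ··d··> s14
  s13 = 0 | (c.0 | 0) → ··c··> s14
  s14 = 0 | (0 | 0) → ·
LTS(Q): 10 reachable states
  t0 = c.(0 + (0 + 0)) | d.(c.0 | d.0) → ··c··> t1, ··d··> t2
  t1 = (0 + (0 + 0)) | d.(c.0 | d.0) → ··d··> t3
  t2 = c.(0 + (0 + 0)) | (c.0 | d.0) → ··c··> t3, ··c··> t4, ··d··> t5
  t3 = (0 + (0 + 0)) | (c.0 | d.0) → ··c··> t6, ··d··> t7
  t4 = c.(0 + (0 + 0)) | (0 | d.0) → ··c··> t6, ··d··> t8
  t5 = c.(0 + (0 + 0)) | (c.0 | 0) → ··c··> t7, ··c··> t8
  t6 = (0 + (0 + 0)) | (0 | d.0) → ··d··> t9
  t7 = (0 + (0 + 0)) | (c.0 | 0) → ··c··> t9
  t8 = c.(0 + (0 + 0)) | (0 | 0) → ··c··> t9
  t9 = (0 + (0 + 0)) | (0 | 0) → ·
Trace ⟨cddd⟩ through P, begin at {s0}:
  [1] c ⇒ {s1}
  [2] d ⇒ {s3, s4}
  [3] d ⇒ {s8, s9}
  [4] d ⇒ {s13}
  ✓ P
Trace ⟨cddd⟩ through Q, begin at {t0}:
  [1] c ⇒ {t1}
  [2] d ⇒ {t3}
  [3] d ⇒ {t7}
  [4] d ⇒ ∅ (Q stuck)

cddd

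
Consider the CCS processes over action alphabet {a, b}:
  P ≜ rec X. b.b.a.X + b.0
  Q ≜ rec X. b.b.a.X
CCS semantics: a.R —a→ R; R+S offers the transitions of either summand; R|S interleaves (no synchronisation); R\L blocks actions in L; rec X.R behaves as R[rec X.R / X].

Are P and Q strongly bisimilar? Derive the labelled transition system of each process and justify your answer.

not bisimilar

LTS(P): 4 reachable states
  m0 = rec X. b.b.a.X + b.0 :: --b--▸ m1, --b--▸ m2
  m1 = 0 :: (no moves)
  m2 = b.a.(rec X. b.b.a.X + b.0) :: --b--▸ m3
  m3 = a.(rec X. b.b.a.X + b.0) :: --a--▸ m0
LTS(Q): 3 reachable states
  n0 = rec X. b.b.a.X :: --b--▸ n1
  n1 = b.a.(rec X. b.b.a.X) :: --b--▸ n2
  n2 = a.(rec X. b.b.a.X) :: --a--▸ n0
Bisimilarity quotient blocks:
  B0 = {m0}
  B1 = {m1}
  B2 = {m2}
  B3 = {m3}
  B4 = {n0}
  B5 = {n1}
  B6 = {n2}
m0 ∈ B0, n0 ∈ B4 → different blocks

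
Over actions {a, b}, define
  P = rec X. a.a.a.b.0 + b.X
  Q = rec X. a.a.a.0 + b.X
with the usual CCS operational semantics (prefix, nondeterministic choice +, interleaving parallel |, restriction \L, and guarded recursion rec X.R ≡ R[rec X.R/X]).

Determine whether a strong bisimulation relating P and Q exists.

P's transition system — 5 states:
  p0 = rec X. a.a.a.b.0 + b.X → --a--▸ p1, --b--▸ p0
  p1 = a.a.b.0 → --a--▸ p2
  p2 = a.b.0 → --a--▸ p3
  p3 = b.0 → --b--▸ p4
  p4 = 0 → stopped
Q's transition system — 4 states:
  q0 = rec X. a.a.a.0 + b.X → --a--▸ q1, --b--▸ q0
  q1 = a.a.0 → --a--▸ q2
  q2 = a.0 → --a--▸ q3
  q3 = 0 → stopped
Partition-refinement fixed point:
  B0 = {p0}
  B1 = {p1}
  B2 = {p2}
  B3 = {p3}
  B4 = {p4, q3}
  B5 = {q0}
  B6 = {q1}
  B7 = {q2}
p0 ∈ B0, q0 ∈ B5 → different blocks

NO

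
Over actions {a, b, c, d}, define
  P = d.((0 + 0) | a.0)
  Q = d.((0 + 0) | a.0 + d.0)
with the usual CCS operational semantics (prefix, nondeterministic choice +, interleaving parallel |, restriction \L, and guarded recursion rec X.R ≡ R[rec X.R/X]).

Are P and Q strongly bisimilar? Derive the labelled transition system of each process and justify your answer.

LTS(P): 3 reachable states
  s0 = d.((0 + 0) | a.0) | --d--▸ s1
  s1 = (0 + 0) | a.0 | --a--▸ s2
  s2 = (0 + 0) | 0 | ∅
LTS(Q): 4 reachable states
  t0 = d.((0 + 0) | a.0 + d.0) | --d--▸ t1
  t1 = (0 + 0) | a.0 + d.0 | --a--▸ t2, --d--▸ t3
  t2 = (0 + 0) | 0 | ∅
  t3 = 0 | ∅
Coarsest stable partition (strong bisimilarity classes):
  B0 = {s0}
  B1 = {s1}
  B2 = {s2, t2, t3}
  B3 = {t0}
  B4 = {t1}
s0 ∈ B0, t0 ∈ B3 → different blocks

not bisimilar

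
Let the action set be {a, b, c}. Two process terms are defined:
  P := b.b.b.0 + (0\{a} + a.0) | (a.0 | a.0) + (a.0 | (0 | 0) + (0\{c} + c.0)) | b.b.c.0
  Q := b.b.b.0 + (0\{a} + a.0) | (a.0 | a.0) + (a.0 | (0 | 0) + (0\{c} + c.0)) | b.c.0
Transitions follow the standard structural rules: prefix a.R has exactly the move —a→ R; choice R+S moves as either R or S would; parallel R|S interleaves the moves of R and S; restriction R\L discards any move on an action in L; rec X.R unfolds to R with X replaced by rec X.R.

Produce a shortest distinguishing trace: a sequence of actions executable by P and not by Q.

abb

P's transition system — 22 states:
  m0 = b.b.b.0 + (0\{a} + a.0) | (a.0 | a.0) + (a.0 | (0 | 0) + (0\{c} + c.0)) | b.b.c.0 ⊢ -a-> m1, -a-> m2, -a-> m3, -a-> m4, -b-> m5, -b-> m6, -c-> m7
  m1 = (0\{a} + a.0) | (0 | a.0) ⊢ -a-> m8, -a-> m9
  m2 = (0\{a} + a.0) | (a.0 | 0) ⊢ -a-> m10, -a-> m8
  m3 = 0 | (0 | 0) | b.b.c.0 ⊢ -b-> m11
  m4 = 0 | (a.0 | a.0) ⊢ -a-> m10, -a-> m9
  m5 = (a.0 | (0 | 0) + (0\{c} + c.0)) | b.c.0 ⊢ -a-> m11, -b-> m12, -c-> m13
  m6 = b.b.0 ⊢ -b-> m14
  m7 = 0 | b.b.c.0 ⊢ -b-> m13
  m8 = (0\{a} + a.0) | (0 | 0) ⊢ -a-> m15
  m9 = 0 | (0 | a.0) ⊢ -a-> m15
  m10 = 0 | (a.0 | 0) ⊢ -a-> m15
  m11 = 0 | (0 | 0) | b.c.0 ⊢ -b-> m16
  m12 = (a.0 | (0 | 0) + (0\{c} + c.0)) | c.0 ⊢ -a-> m16, -c-> m17, -c-> m18
  m13 = 0 | b.c.0 ⊢ -b-> m18
  m14 = b.0 ⊢ -b-> m19
  m15 = 0 | (0 | 0) ⊢ ∅
  m16 = 0 | (0 | 0) | c.0 ⊢ -c-> m20
  m17 = (a.0 | (0 | 0) + (0\{c} + c.0)) | 0 ⊢ -a-> m20, -c-> m21
  m18 = 0 | c.0 ⊢ -c-> m21
  m19 = 0 ⊢ ∅
  m20 = 0 | (0 | 0) | 0 ⊢ ∅
  m21 = 0 | 0 ⊢ ∅
Q's transition system — 19 states:
  n0 = b.b.b.0 + (0\{a} + a.0) | (a.0 | a.0) + (a.0 | (0 | 0) + (0\{c} + c.0)) | b.c.0 ⊢ -a-> n1, -a-> n2, -a-> n3, -a-> n4, -b-> n5, -b-> n6, -c-> n7
  n1 = (0\{a} + a.0) | (0 | a.0) ⊢ -a-> n8, -a-> n9
  n2 = (0\{a} + a.0) | (a.0 | 0) ⊢ -a-> n10, -a-> n8
  n3 = 0 | (0 | 0) | b.c.0 ⊢ -b-> n11
  n4 = 0 | (a.0 | a.0) ⊢ -a-> n10, -a-> n9
  n5 = (a.0 | (0 | 0) + (0\{c} + c.0)) | c.0 ⊢ -a-> n11, -c-> n12, -c-> n13
  n6 = b.b.0 ⊢ -b-> n14
  n7 = 0 | b.c.0 ⊢ -b-> n13
  n8 = (0\{a} + a.0) | (0 | 0) ⊢ -a-> n15
  n9 = 0 | (0 | a.0) ⊢ -a-> n15
  n10 = 0 | (a.0 | 0) ⊢ -a-> n15
  n11 = 0 | (0 | 0) | c.0 ⊢ -c-> n16
  n12 = (a.0 | (0 | 0) + (0\{c} + c.0)) | 0 ⊢ -a-> n16, -c-> n17
  n13 = 0 | c.0 ⊢ -c-> n17
  n14 = b.0 ⊢ -b-> n18
  n15 = 0 | (0 | 0) ⊢ ∅
  n16 = 0 | (0 | 0) | 0 ⊢ ∅
  n17 = 0 | 0 ⊢ ∅
  n18 = 0 ⊢ ∅
Executing abb from P (initial set {m0}):
  after a @ step 1: {m1, m2, m3, m4}
  after b @ step 2: {m11}
  after b @ step 3: {m16}
  ✓ P
Executing abb from Q (initial set {n0}):
  after a @ step 1: {n1, n2, n3, n4}
  after b @ step 2: {n11}
  after b @ step 3: ∅ (Q stuck)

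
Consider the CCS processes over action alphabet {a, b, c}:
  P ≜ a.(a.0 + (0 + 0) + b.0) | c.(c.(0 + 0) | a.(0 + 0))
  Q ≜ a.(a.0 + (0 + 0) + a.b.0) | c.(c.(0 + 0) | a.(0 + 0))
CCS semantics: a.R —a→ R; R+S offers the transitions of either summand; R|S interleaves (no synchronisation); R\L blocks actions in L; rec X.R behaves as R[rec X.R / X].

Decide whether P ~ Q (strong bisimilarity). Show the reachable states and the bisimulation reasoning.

Reachable graph of P (15 states):
  p0 = a.(a.0 + (0 + 0) + b.0) | c.(c.(0 + 0) | a.(0 + 0)) :: ··a··> p1, ··c··> p2
  p1 = (a.0 + (0 + 0) + b.0) | c.(c.(0 + 0) | a.(0 + 0)) :: ··a··> p3, ··b··> p3, ··c··> p4
  p2 = a.(a.0 + (0 + 0) + b.0) | (c.(0 + 0) | a.(0 + 0)) :: ··a··> p4, ··a··> p5, ··c··> p6
  p3 = 0 | c.(c.(0 + 0) | a.(0 + 0)) :: ··c··> p7
  p4 = (a.0 + (0 + 0) + b.0) | (c.(0 + 0) | a.(0 + 0)) :: ··a··> p7, ··a··> p8, ··b··> p7, ··c··> p9
  p5 = a.(a.0 + (0 + 0) + b.0) | (c.(0 + 0) | (0 + 0)) :: ··a··> p8, ··c··> p10
  p6 = a.(a.0 + (0 + 0) + b.0) | ((0 + 0) | a.(0 + 0)) :: ··a··> p10, ··a··> p9
  p7 = 0 | (c.(0 + 0) | a.(0 + 0)) :: ··a··> p11, ··c··> p12
  p8 = (a.0 + (0 + 0) + b.0) | (c.(0 + 0) | (0 + 0)) :: ··a··> p11, ··b··> p11, ··c··> p13
  p9 = (a.0 + (0 + 0) + b.0) | ((0 + 0) | a.(0 + 0)) :: ··a··> p12, ··a··> p13, ··b··> p12
  p10 = a.(a.0 + (0 + 0) + b.0) | ((0 + 0) | (0 + 0)) :: ··a··> p13
  p11 = 0 | (c.(0 + 0) | (0 + 0)) :: ··c··> p14
  p12 = 0 | ((0 + 0) | a.(0 + 0)) :: ··a··> p14
  p13 = (a.0 + (0 + 0) + b.0) | ((0 + 0) | (0 + 0)) :: ··a··> p14, ··b··> p14
  p14 = 0 | ((0 + 0) | (0 + 0)) :: ·
Reachable graph of Q (20 states):
  q0 = a.(a.0 + (0 + 0) + a.b.0) | c.(c.(0 + 0) | a.(0 + 0)) :: ··a··> q1, ··c··> q2
  q1 = (a.0 + (0 + 0) + a.b.0) | c.(c.(0 + 0) | a.(0 + 0)) :: ··a··> q3, ··a··> q4, ··c··> q5
  q2 = a.(a.0 + (0 + 0) + a.b.0) | (c.(0 + 0) | a.(0 + 0)) :: ··a··> q5, ··a··> q6, ··c··> q7
  q3 = 0 | c.(c.(0 + 0) | a.(0 + 0)) :: ··c··> q8
  q4 = b.0 | c.(c.(0 + 0) | a.(0 + 0)) :: ··b··> q3, ··c··> q9
  q5 = (a.0 + (0 + 0) + a.b.0) | (c.(0 + 0) | a.(0 + 0)) :: ··a··> q10, ··a··> q8, ··a··> q9, ··c··> q11
  q6 = a.(a.0 + (0 + 0) + a.b.0) | (c.(0 + 0) | (0 + 0)) :: ··a··> q10, ··c··> q12
  q7 = a.(a.0 + (0 + 0) + a.b.0) | ((0 + 0) | a.(0 + 0)) :: ··a··> q11, ··a··> q12
  q8 = 0 | (c.(0 + 0) | a.(0 + 0)) :: ··a··> q13, ··c··> q14
  q9 = b.0 | (c.(0 + 0) | a.(0 + 0)) :: ··a··> q15, ··b··> q8, ··c··> q16
  q10 = (a.0 + (0 + 0) + a.b.0) | (c.(0 + 0) | (0 + 0)) :: ··a··> q13, ··a··> q15, ··c··> q17
  q11 = (a.0 + (0 + 0) + a.b.0) | ((0 + 0) | a.(0 + 0)) :: ··a··> q14, ··a··> q16, ··a··> q17
  q12 = a.(a.0 + (0 + 0) + a.b.0) | ((0 + 0) | (0 + 0)) :: ··a··> q17
  q13 = 0 | (c.(0 + 0) | (0 + 0)) :: ··c··> q18
  q14 = 0 | ((0 + 0) | a.(0 + 0)) :: ··a··> q18
  q15 = b.0 | (c.(0 + 0) | (0 + 0)) :: ··b··> q13, ··c··> q19
  q16 = b.0 | ((0 + 0) | a.(0 + 0)) :: ··a··> q19, ··b··> q14
  q17 = (a.0 + (0 + 0) + a.b.0) | ((0 + 0) | (0 + 0)) :: ··a··> q18, ··a··> q19
  q18 = 0 | ((0 + 0) | (0 + 0)) :: ·
  q19 = b.0 | ((0 + 0) | (0 + 0)) :: ··b··> q18
Partition-refinement fixed point:
  B0 = {p0}
  B1 = {p1}
  B2 = {p4}
  B3 = {p7, q8}
  B4 = {p12, q14}
  B5 = {p14, q18}
  B6 = {p11, q13}
  B7 = {p8}
  B8 = {p13}
  B9 = {p9}
  B10 = {p3, q3}
  B11 = {p2}
  B12 = {p5}
  B13 = {p10}
  B14 = {p6}
  B15 = {q0}
  B16 = {q2}
  B17 = {q7}
  B18 = {q12}
  B19 = {q17}
  B20 = {q19}
  B21 = {q11}
  B22 = {q16}
  B23 = {q6}
  B24 = {q10}
  B25 = {q15}
  B26 = {q5}
  B27 = {q9}
  B28 = {q1}
  B29 = {q4}
p0 ∈ B0, q0 ∈ B15 → different blocks

NO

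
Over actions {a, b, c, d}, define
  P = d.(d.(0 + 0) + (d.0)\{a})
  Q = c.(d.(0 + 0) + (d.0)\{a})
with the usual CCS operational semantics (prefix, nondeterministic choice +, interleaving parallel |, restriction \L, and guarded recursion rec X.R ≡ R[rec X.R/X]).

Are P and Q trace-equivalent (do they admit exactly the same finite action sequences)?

NO — witness ⟨d⟩

P's transition system — 4 states:
  p0 = d.(d.(0 + 0) + (d.0)\{a}) :: --d--▸ p1
  p1 = d.(0 + 0) + (d.0)\{a} :: --d--▸ p2, --d--▸ p3
  p2 = 0 + 0 :: stopped
  p3 = 0\{a} :: stopped
Q's transition system — 4 states:
  q0 = c.(d.(0 + 0) + (d.0)\{a}) :: --c--▸ q1
  q1 = d.(0 + 0) + (d.0)\{a} :: --d--▸ q2, --d--▸ q3
  q2 = 0 + 0 :: stopped
  q3 = 0\{a} :: stopped
Trace ⟨d⟩ through P, begin at {p0}:
  after d @ step 1: {p1}
  — P admits the full trace.
Trace ⟨d⟩ through Q, begin at {q0}:
  after d @ step 1: ∅  — Q cannot continue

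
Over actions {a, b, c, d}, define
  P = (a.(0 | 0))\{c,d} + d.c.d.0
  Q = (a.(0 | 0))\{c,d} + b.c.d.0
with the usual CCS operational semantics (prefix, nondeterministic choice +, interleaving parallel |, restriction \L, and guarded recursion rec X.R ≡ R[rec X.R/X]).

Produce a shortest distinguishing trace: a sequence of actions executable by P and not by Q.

Reachable graph of P (5 states):
  m0 = (a.(0 | 0))\{c,d} + d.c.d.0 | —a→ m1, —d→ m2
  m1 = (0 | 0)\{c,d} | (no moves)
  m2 = c.d.0 | —c→ m3
  m3 = d.0 | —d→ m4
  m4 = 0 | (no moves)
Reachable graph of Q (5 states):
  n0 = (a.(0 | 0))\{c,d} + b.c.d.0 | —a→ n1, —b→ n2
  n1 = (0 | 0)\{c,d} | (no moves)
  n2 = c.d.0 | —c→ n3
  n3 = d.0 | —d→ n4
  n4 = 0 | (no moves)
Run σ = ⟨d⟩ on P: start {m0}
  step 1 (d): {m2}
  ✓ P
Run σ = ⟨d⟩ on Q: start {n0}
  step 1 (d): ∅  — Q cannot continue

d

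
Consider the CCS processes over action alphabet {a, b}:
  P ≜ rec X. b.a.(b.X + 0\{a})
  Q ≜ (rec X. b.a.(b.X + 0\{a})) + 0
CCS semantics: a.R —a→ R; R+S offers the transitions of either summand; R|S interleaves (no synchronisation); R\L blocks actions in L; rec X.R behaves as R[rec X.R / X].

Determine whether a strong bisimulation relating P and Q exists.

P ~ Q

P's transition system — 3 states:
  u0 = rec X. b.a.(b.X + 0\{a}) ⊢ --b--▸ u1
  u1 = a.(b.(rec X. b.a.(b.X + 0\{a})) + 0\{a}) ⊢ --a--▸ u2
  u2 = b.(rec X. b.a.(b.X + 0\{a})) + 0\{a} ⊢ --b--▸ u0
Q's transition system — 4 states:
  v0 = (rec X. b.a.(b.X + 0\{a})) + 0 ⊢ --b--▸ v1
  v1 = a.(b.(rec X. b.a.(b.X + 0\{a})) + 0\{a}) ⊢ --a--▸ v2
  v2 = b.(rec X. b.a.(b.X + 0\{a})) + 0\{a} ⊢ --b--▸ v3
  v3 = rec X. b.a.(b.X + 0\{a}) ⊢ --b--▸ v1
Partition-refinement fixed point:
  B0 = {u0, v0, v3}
  B1 = {u1, v1}
  B2 = {u2, v2}
u0 ∈ B0, v0 ∈ B0 → same block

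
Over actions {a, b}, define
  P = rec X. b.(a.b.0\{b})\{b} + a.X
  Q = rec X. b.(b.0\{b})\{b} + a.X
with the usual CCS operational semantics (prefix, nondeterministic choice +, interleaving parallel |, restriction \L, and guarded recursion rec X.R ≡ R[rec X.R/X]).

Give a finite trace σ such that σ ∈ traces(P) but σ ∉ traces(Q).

ba

LTS(P): 3 reachable states
  s0 = rec X. b.(a.b.0\{b})\{b} + a.X | —a→ s0, —b→ s1
  s1 = (a.b.0\{b})\{b} | —a→ s2
  s2 = (b.0\{b})\{b} | (no moves)
LTS(Q): 2 reachable states
  t0 = rec X. b.(b.0\{b})\{b} + a.X | —a→ t0, —b→ t1
  t1 = (b.0\{b})\{b} | (no moves)
Run σ = ⟨ba⟩ on P: start {s0}
  after b @ step 1: {s1}
  after a @ step 2: {s2}
  ✓ P
Run σ = ⟨ba⟩ on Q: start {t0}
  after b @ step 1: {t1}
  after a @ step 2: ∅ (Q stuck)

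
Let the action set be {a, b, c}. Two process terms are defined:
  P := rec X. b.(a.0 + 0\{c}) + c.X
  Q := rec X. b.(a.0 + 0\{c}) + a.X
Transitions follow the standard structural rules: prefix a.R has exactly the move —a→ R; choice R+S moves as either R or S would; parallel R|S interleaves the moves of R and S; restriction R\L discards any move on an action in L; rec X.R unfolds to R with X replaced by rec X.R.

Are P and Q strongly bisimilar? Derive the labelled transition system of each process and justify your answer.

P ≁ Q

LTS(P): 3 reachable states
  p0 = rec X. b.(a.0 + 0\{c}) + c.X ⊢ ··b··> p1, ··c··> p0
  p1 = a.0 + 0\{c} ⊢ ··a··> p2
  p2 = 0 ⊢ stopped
LTS(Q): 3 reachable states
  q0 = rec X. b.(a.0 + 0\{c}) + a.X ⊢ ··a··> q0, ··b··> q1
  q1 = a.0 + 0\{c} ⊢ ··a··> q2
  q2 = 0 ⊢ stopped
Partition-refinement fixed point:
  B0 = {p0}
  B1 = {p1, q1}
  B2 = {p2, q2}
  B3 = {q0}
p0 ∈ B0, q0 ∈ B3 → different blocks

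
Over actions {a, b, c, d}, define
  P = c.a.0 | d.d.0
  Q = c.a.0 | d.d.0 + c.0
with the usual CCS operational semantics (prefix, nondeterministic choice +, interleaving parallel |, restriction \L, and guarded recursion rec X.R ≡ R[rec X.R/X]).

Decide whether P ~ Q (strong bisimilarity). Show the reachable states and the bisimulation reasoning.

NO

P's transition system — 9 states:
  m0 = c.a.0 | d.d.0 :: --c--▸ m1, --d--▸ m2
  m1 = a.0 | d.d.0 :: --a--▸ m3, --d--▸ m4
  m2 = c.a.0 | d.0 :: --c--▸ m4, --d--▸ m5
  m3 = 0 | d.d.0 :: --d--▸ m6
  m4 = a.0 | d.0 :: --a--▸ m6, --d--▸ m7
  m5 = c.a.0 | 0 :: --c--▸ m7
  m6 = 0 | d.0 :: --d--▸ m8
  m7 = a.0 | 0 :: --a--▸ m8
  m8 = 0 | 0 :: stopped
Q's transition system — 10 states:
  n0 = c.a.0 | d.d.0 + c.0 :: --c--▸ n1, --c--▸ n2, --d--▸ n3
  n1 = 0 :: stopped
  n2 = a.0 | d.d.0 :: --a--▸ n4, --d--▸ n5
  n3 = c.a.0 | d.0 :: --c--▸ n5, --d--▸ n6
  n4 = 0 | d.d.0 :: --d--▸ n7
  n5 = a.0 | d.0 :: --a--▸ n7, --d--▸ n8
  n6 = c.a.0 | 0 :: --c--▸ n8
  n7 = 0 | d.0 :: --d--▸ n9
  n8 = a.0 | 0 :: --a--▸ n9
  n9 = 0 | 0 :: stopped
Bisimilarity quotient blocks:
  B0 = {m0}
  B1 = {m1, n2}
  B2 = {m4, n5}
  B3 = {m6, n7}
  B4 = {m8, n1, n9}
  B5 = {m7, n8}
  B6 = {m3, n4}
  B7 = {m2, n3}
  B8 = {m5, n6}
  B9 = {n0}
m0 ∈ B0, n0 ∈ B9 → different blocks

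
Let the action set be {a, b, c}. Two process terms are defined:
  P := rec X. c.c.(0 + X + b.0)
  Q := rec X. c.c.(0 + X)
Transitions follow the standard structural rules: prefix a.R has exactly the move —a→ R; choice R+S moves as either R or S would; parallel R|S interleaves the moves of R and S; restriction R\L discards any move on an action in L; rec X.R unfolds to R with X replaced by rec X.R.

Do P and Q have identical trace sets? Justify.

trace-distinct — witness ⟨ccb⟩

P's transition system — 4 states:
  p0 = rec X. c.c.(0 + X + b.0) has moves =c=> p1
  p1 = c.(0 + (rec X. c.c.(0 + X + b.0)) + b.0) has moves =c=> p2
  p2 = 0 + (rec X. c.c.(0 + X + b.0)) + b.0 has moves =b=> p3, =c=> p1
  p3 = 0 has moves deadlocked
Q's transition system — 3 states:
  q0 = rec X. c.c.(0 + X) has moves =c=> q1
  q1 = c.(0 + (rec X. c.c.(0 + X))) has moves =c=> q2
  q2 = 0 + (rec X. c.c.(0 + X)) has moves =c=> q1
Run σ = ⟨ccb⟩ on P: start {p0}
  [1] c ⇒ {p1}
  [2] c ⇒ {p2}
  [3] b ⇒ {p3}
  P completes σ.
Run σ = ⟨ccb⟩ on Q: start {q0}
  [1] c ⇒ {q1}
  [2] c ⇒ {q2}
  [3] b ⇒ ∅  — Q cannot continue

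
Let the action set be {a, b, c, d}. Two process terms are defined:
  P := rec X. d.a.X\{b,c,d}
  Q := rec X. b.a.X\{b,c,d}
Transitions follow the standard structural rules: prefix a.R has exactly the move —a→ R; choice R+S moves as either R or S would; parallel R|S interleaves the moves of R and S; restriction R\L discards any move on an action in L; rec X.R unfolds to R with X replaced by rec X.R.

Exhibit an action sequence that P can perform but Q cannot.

d

LTS(P): 3 reachable states
  u0 = rec X. d.a.X\{b,c,d} :: =d=> u1
  u1 = a.(rec X. d.a.X\{b,c,d})\{b,c,d} :: =a=> u2
  u2 = (rec X. d.a.X\{b,c,d})\{b,c,d} :: stopped
LTS(Q): 3 reachable states
  v0 = rec X. b.a.X\{b,c,d} :: =b=> v1
  v1 = a.(rec X. b.a.X\{b,c,d})\{b,c,d} :: =a=> v2
  v2 = (rec X. b.a.X\{b,c,d})\{b,c,d} :: stopped
Trace ⟨d⟩ through P, begin at {u0}:
  [1] d ⇒ {u1}
  P completes σ.
Trace ⟨d⟩ through Q, begin at {v0}:
  [1] d ⇒ no successor for Q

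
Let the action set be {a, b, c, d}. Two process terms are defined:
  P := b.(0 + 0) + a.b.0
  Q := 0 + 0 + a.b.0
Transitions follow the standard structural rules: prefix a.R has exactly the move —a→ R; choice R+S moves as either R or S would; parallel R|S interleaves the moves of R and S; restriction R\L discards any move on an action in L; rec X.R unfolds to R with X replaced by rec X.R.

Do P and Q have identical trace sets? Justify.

LTS(P): 4 reachable states
  p0 = b.(0 + 0) + a.b.0 | —a→ p1, —b→ p2
  p1 = b.0 | —b→ p3
  p2 = 0 + 0 | deadlocked
  p3 = 0 | deadlocked
LTS(Q): 3 reachable states
  q0 = 0 + 0 + a.b.0 | —a→ q1
  q1 = b.0 | —b→ q2
  q2 = 0 | deadlocked
Trace ⟨b⟩ through P, begin at {p0}:
  after b @ step 1: {p2}
  ✓ P
Trace ⟨b⟩ through Q, begin at {q0}:
  after b @ step 1: ∅ (Q stuck)

traces(P) ≠ traces(Q) — witness ⟨b⟩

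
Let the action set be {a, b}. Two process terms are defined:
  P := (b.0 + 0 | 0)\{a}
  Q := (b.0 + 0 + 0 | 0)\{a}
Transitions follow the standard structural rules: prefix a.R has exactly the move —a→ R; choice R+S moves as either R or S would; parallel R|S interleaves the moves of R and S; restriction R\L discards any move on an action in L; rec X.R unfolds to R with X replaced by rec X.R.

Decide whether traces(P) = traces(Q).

P's transition system — 2 states:
  u0 = (b.0 + 0 | 0)\{a} → —b→ u1
  u1 = 0\{a} → ·
Q's transition system — 2 states:
  v0 = (b.0 + 0 + 0 | 0)\{a} → —b→ v1
  v1 = 0\{a} → ·
Coarsest stable partition (strong bisimilarity classes):
  B0 = {u0, v0}
  B1 = {u1, v1}
u0 ∈ B0, v0 ∈ B0 → same block
Bisimilar ⇒ trace-equivalent.

traces(P) = traces(Q)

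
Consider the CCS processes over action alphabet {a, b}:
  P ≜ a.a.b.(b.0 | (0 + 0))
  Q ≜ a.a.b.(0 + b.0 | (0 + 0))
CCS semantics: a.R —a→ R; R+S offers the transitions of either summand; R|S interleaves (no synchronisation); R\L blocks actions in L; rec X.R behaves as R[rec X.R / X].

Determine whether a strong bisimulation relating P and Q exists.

YES

LTS(P): 5 reachable states
  u0 = a.a.b.(b.0 | (0 + 0)) | —a→ u1
  u1 = a.b.(b.0 | (0 + 0)) | —a→ u2
  u2 = b.(b.0 | (0 + 0)) | —b→ u3
  u3 = b.0 | (0 + 0) | —b→ u4
  u4 = 0 | (0 + 0) | stopped
LTS(Q): 5 reachable states
  v0 = a.a.b.(0 + b.0 | (0 + 0)) | —a→ v1
  v1 = a.b.(0 + b.0 | (0 + 0)) | —a→ v2
  v2 = b.(0 + b.0 | (0 + 0)) | —b→ v3
  v3 = 0 + b.0 | (0 + 0) | —b→ v4
  v4 = 0 | (0 + 0) | stopped
Bisimilarity quotient blocks:
  B0 = {u0, v0}
  B1 = {u1, v1}
  B2 = {u2, v2}
  B3 = {u3, v3}
  B4 = {u4, v4}
u0 ∈ B0, v0 ∈ B0 → same block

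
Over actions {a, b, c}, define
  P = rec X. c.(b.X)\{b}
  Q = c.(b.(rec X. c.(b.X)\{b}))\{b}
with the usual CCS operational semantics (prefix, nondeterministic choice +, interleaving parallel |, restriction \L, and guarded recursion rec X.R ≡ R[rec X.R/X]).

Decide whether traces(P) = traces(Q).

LTS(P): 2 reachable states
  m0 = rec X. c.(b.X)\{b} ⊢ --c--▸ m1
  m1 = (b.(rec X. c.(b.X)\{b}))\{b} ⊢ stopped
LTS(Q): 2 reachable states
  n0 = c.(b.(rec X. c.(b.X)\{b}))\{b} ⊢ --c--▸ n1
  n1 = (b.(rec X. c.(b.X)\{b}))\{b} ⊢ stopped
Bisimilarity quotient blocks:
  B0 = {m0, n0}
  B1 = {m1, n1}
m0 ∈ B0, n0 ∈ B0 → same block
Bisimilar ⇒ trace-equivalent.

trace-equivalent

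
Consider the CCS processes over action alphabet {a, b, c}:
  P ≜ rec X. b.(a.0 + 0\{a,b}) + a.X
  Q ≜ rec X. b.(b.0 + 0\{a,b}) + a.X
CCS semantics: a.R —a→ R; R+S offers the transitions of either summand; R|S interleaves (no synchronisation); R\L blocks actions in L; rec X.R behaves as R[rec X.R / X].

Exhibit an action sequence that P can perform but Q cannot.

ba

P's transition system — 3 states:
  p0 = rec X. b.(a.0 + 0\{a,b}) + a.X has moves =a=> p0, =b=> p1
  p1 = a.0 + 0\{a,b} has moves =a=> p2
  p2 = 0 has moves ·
Q's transition system — 3 states:
  q0 = rec X. b.(b.0 + 0\{a,b}) + a.X has moves =a=> q0, =b=> q1
  q1 = b.0 + 0\{a,b} has moves =b=> q2
  q2 = 0 has moves ·
Trace ⟨ba⟩ through P, begin at {p0}:
  step 1 (b): {p1}
  step 2 (a): {p2}
  — P admits the full trace.
Trace ⟨ba⟩ through Q, begin at {q0}:
  step 1 (b): {q1}
  step 2 (a): no successor for Q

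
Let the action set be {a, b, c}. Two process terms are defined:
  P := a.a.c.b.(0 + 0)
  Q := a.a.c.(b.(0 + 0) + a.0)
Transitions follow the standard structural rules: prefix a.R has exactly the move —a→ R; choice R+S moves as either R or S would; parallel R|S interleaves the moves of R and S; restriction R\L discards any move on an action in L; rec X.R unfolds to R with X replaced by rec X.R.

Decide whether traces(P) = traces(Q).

trace-distinct — witness ⟨aaca⟩

LTS(P): 5 reachable states
  u0 = a.a.c.b.(0 + 0) has moves --a--▸ u1
  u1 = a.c.b.(0 + 0) has moves --a--▸ u2
  u2 = c.b.(0 + 0) has moves --c--▸ u3
  u3 = b.(0 + 0) has moves --b--▸ u4
  u4 = 0 + 0 has moves (no moves)
LTS(Q): 6 reachable states
  v0 = a.a.c.(b.(0 + 0) + a.0) has moves --a--▸ v1
  v1 = a.c.(b.(0 + 0) + a.0) has moves --a--▸ v2
  v2 = c.(b.(0 + 0) + a.0) has moves --c--▸ v3
  v3 = b.(0 + 0) + a.0 has moves --a--▸ v4, --b--▸ v5
  v4 = 0 has moves (no moves)
  v5 = 0 + 0 has moves (no moves)
Executing aaca from Q (initial set {v0}):
  [1] a ⇒ {v1}
  [2] a ⇒ {v2}
  [3] c ⇒ {v3}
  [4] a ⇒ {v4}
  ✓ Q
Executing aaca from P (initial set {u0}):
  [1] a ⇒ {u1}
  [2] a ⇒ {u2}
  [3] c ⇒ {u3}
  [4] a ⇒ no successor for P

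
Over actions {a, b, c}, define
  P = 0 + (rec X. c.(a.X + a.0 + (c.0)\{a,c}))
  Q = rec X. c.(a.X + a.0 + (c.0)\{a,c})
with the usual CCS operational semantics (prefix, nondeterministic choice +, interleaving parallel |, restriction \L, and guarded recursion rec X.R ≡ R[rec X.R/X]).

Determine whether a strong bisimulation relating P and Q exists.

Reachable graph of P (4 states):
  p0 = 0 + (rec X. c.(a.X + a.0 + (c.0)\{a,c})) ⊢ —c→ p1
  p1 = a.(rec X. c.(a.X + a.0 + (c.0)\{a,c})) + a.0 + (c.0)\{a,c} ⊢ —a→ p2, —a→ p3
  p2 = 0 ⊢ deadlocked
  p3 = rec X. c.(a.X + a.0 + (c.0)\{a,c}) ⊢ —c→ p1
Reachable graph of Q (3 states):
  q0 = rec X. c.(a.X + a.0 + (c.0)\{a,c}) ⊢ —c→ q1
  q1 = a.(rec X. c.(a.X + a.0 + (c.0)\{a,c})) + a.0 + (c.0)\{a,c} ⊢ —a→ q0, —a→ q2
  q2 = 0 ⊢ deadlocked
Partition-refinement fixed point:
  B0 = {p0, p3, q0}
  B1 = {p1, q1}
  B2 = {p2, q2}
p0 ∈ B0, q0 ∈ B0 → same block

P ~ Q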